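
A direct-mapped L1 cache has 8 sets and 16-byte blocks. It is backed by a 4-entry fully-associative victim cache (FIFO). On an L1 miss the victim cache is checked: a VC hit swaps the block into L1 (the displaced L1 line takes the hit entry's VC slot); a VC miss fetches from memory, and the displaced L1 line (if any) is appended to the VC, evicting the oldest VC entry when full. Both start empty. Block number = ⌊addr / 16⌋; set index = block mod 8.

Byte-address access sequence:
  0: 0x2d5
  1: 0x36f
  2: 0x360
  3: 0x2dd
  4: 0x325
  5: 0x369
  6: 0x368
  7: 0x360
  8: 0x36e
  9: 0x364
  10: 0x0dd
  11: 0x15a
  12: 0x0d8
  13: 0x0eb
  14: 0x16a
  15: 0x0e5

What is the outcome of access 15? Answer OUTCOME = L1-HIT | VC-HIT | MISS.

OUTCOME = VC-HIT

0: 0x2d5 (blk 45, set 5) → MISS  vc=[]
1: 0x36f (blk 54, set 6) → MISS  vc=[]
2: 0x360 (blk 54, set 6) → L1-HIT  vc=[]
3: 0x2dd (blk 45, set 5) → L1-HIT  vc=[]
4: 0x325 (blk 50, set 2) → MISS  vc=[]
5: 0x369 (blk 54, set 6) → L1-HIT  vc=[]
6: 0x368 (blk 54, set 6) → L1-HIT  vc=[]
7: 0x360 (blk 54, set 6) → L1-HIT  vc=[]
8: 0x36e (blk 54, set 6) → L1-HIT  vc=[]
9: 0x364 (blk 54, set 6) → L1-HIT  vc=[]
10: 0xdd (blk 13, set 5) → MISS  vc=[45]
11: 0x15a (blk 21, set 5) → MISS  vc=[45, 13]
12: 0xd8 (blk 13, set 5) → VC-HIT  vc=[45, 21]
13: 0xeb (blk 14, set 6) → MISS  vc=[45, 21, 54]
14: 0x16a (blk 22, set 6) → MISS  vc=[45, 21, 54, 14]
15: 0xe5 (blk 14, set 6) → VC-HIT  vc=[45, 21, 54, 22]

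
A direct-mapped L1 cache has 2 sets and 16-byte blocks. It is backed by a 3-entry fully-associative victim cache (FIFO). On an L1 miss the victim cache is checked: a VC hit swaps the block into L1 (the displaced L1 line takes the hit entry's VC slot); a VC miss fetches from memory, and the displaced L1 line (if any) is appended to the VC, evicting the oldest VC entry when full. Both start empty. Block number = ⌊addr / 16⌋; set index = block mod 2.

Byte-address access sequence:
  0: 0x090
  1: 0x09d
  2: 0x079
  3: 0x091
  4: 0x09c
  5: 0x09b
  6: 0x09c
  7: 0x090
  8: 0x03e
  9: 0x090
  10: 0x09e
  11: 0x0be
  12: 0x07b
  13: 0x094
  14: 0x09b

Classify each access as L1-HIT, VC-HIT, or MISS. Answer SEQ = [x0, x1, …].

SEQ = [MISS, L1-HIT, MISS, VC-HIT, L1-HIT, L1-HIT, L1-HIT, L1-HIT, MISS, VC-HIT, L1-HIT, MISS, VC-HIT, VC-HIT, L1-HIT]

0: 0x90 (blk 9, set 1) → MISS  vc=[]
1: 0x9d (blk 9, set 1) → L1-HIT  vc=[]
2: 0x79 (blk 7, set 1) → MISS  vc=[9]
3: 0x91 (blk 9, set 1) → VC-HIT  vc=[7]
4: 0x9c (blk 9, set 1) → L1-HIT  vc=[7]
5: 0x9b (blk 9, set 1) → L1-HIT  vc=[7]
6: 0x9c (blk 9, set 1) → L1-HIT  vc=[7]
7: 0x90 (blk 9, set 1) → L1-HIT  vc=[7]
8: 0x3e (blk 3, set 1) → MISS  vc=[7, 9]
9: 0x90 (blk 9, set 1) → VC-HIT  vc=[7, 3]
10: 0x9e (blk 9, set 1) → L1-HIT  vc=[7, 3]
11: 0xbe (blk 11, set 1) → MISS  vc=[7, 3, 9]
12: 0x7b (blk 7, set 1) → VC-HIT  vc=[11, 3, 9]
13: 0x94 (blk 9, set 1) → VC-HIT  vc=[11, 3, 7]
14: 0x9b (blk 9, set 1) → L1-HIT  vc=[11, 3, 7]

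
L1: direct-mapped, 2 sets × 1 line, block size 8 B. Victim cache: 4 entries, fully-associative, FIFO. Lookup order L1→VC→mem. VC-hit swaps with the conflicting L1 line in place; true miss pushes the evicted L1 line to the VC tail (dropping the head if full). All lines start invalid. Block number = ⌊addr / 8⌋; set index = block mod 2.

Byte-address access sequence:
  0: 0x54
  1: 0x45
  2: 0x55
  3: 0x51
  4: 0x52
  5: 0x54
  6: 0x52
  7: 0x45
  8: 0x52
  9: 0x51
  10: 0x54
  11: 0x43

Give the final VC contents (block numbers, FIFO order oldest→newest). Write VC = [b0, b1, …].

0: 0x54 (blk 10, set 0) → MISS  vc=[]
1: 0x45 (blk 8, set 0) → MISS  vc=[10]
2: 0x55 (blk 10, set 0) → VC-HIT  vc=[8]
3: 0x51 (blk 10, set 0) → L1-HIT  vc=[8]
4: 0x52 (blk 10, set 0) → L1-HIT  vc=[8]
5: 0x54 (blk 10, set 0) → L1-HIT  vc=[8]
6: 0x52 (blk 10, set 0) → L1-HIT  vc=[8]
7: 0x45 (blk 8, set 0) → VC-HIT  vc=[10]
8: 0x52 (blk 10, set 0) → VC-HIT  vc=[8]
9: 0x51 (blk 10, set 0) → L1-HIT  vc=[8]
10: 0x54 (blk 10, set 0) → L1-HIT  vc=[8]
11: 0x43 (blk 8, set 0) → VC-HIT  vc=[10]

VC = [10]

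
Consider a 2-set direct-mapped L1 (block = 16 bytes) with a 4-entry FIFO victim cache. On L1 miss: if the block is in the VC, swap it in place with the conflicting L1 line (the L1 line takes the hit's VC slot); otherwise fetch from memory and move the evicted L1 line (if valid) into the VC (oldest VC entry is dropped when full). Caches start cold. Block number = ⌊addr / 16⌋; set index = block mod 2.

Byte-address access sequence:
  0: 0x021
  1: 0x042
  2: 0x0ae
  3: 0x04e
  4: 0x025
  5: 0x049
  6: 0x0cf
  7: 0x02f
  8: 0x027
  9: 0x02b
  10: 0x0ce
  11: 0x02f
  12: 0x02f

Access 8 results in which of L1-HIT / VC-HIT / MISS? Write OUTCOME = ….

#0 0x21→b2/s0 MISS; vc=[]
#1 0x42→b4/s0 MISS; vc=[2]
#2 0xae→b10/s0 MISS; vc=[2,4]
#3 0x4e→b4/s0 VC-HIT; vc=[2,10]
#4 0x25→b2/s0 VC-HIT; vc=[4,10]
#5 0x49→b4/s0 VC-HIT; vc=[2,10]
#6 0xcf→b12/s0 MISS; vc=[2,10,4]
#7 0x2f→b2/s0 VC-HIT; vc=[12,10,4]
#8 0x27→b2/s0 L1-HIT; vc=[12,10,4]
#9 0x2b→b2/s0 L1-HIT; vc=[12,10,4]
#10 0xce→b12/s0 VC-HIT; vc=[2,10,4]
#11 0x2f→b2/s0 VC-HIT; vc=[12,10,4]
#12 0x2f→b2/s0 L1-HIT; vc=[12,10,4]

OUTCOME = L1-HIT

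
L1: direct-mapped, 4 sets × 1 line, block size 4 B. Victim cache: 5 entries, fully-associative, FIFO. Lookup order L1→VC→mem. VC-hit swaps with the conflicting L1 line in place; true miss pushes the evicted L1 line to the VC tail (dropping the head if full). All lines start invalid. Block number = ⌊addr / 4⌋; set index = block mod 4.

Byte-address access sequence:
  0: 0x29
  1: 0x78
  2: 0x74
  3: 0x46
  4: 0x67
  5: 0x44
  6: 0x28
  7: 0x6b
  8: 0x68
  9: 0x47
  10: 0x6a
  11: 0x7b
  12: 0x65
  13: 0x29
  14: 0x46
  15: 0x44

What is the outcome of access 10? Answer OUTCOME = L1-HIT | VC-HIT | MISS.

OUTCOME = L1-HIT

  [0] addr=0x29 blk=10 s=2: MISS | VC []
  [1] addr=0x78 blk=30 s=2: MISS | VC [10]
  [2] addr=0x74 blk=29 s=1: MISS | VC [10]
  [3] addr=0x46 blk=17 s=1: MISS | VC [10, 29]
  [4] addr=0x67 blk=25 s=1: MISS | VC [10, 29, 17]
  [5] addr=0x44 blk=17 s=1: VC-HIT | VC [10, 29, 25]
  [6] addr=0x28 blk=10 s=2: VC-HIT | VC [30, 29, 25]
  [7] addr=0x6b blk=26 s=2: MISS | VC [30, 29, 25, 10]
  [8] addr=0x68 blk=26 s=2: L1-HIT | VC [30, 29, 25, 10]
  [9] addr=0x47 blk=17 s=1: L1-HIT | VC [30, 29, 25, 10]
  [10] addr=0x6a blk=26 s=2: L1-HIT | VC [30, 29, 25, 10]
  [11] addr=0x7b blk=30 s=2: VC-HIT | VC [26, 29, 25, 10]
  [12] addr=0x65 blk=25 s=1: VC-HIT | VC [26, 29, 17, 10]
  [13] addr=0x29 blk=10 s=2: VC-HIT | VC [26, 29, 17, 30]
  [14] addr=0x46 blk=17 s=1: VC-HIT | VC [26, 29, 25, 30]
  [15] addr=0x44 blk=17 s=1: L1-HIT | VC [26, 29, 25, 30]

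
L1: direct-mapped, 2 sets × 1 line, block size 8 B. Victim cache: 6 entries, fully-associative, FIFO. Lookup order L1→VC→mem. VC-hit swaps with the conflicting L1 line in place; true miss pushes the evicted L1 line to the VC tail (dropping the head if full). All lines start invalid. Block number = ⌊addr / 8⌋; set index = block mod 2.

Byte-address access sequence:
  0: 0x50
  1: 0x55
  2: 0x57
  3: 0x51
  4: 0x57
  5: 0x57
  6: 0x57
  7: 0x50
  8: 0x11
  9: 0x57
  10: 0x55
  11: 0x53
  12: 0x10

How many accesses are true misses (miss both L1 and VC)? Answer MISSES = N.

0: 0x50 (blk 10, set 0) → MISS  vc=[]
1: 0x55 (blk 10, set 0) → L1-HIT  vc=[]
2: 0x57 (blk 10, set 0) → L1-HIT  vc=[]
3: 0x51 (blk 10, set 0) → L1-HIT  vc=[]
4: 0x57 (blk 10, set 0) → L1-HIT  vc=[]
5: 0x57 (blk 10, set 0) → L1-HIT  vc=[]
6: 0x57 (blk 10, set 0) → L1-HIT  vc=[]
7: 0x50 (blk 10, set 0) → L1-HIT  vc=[]
8: 0x11 (blk 2, set 0) → MISS  vc=[10]
9: 0x57 (blk 10, set 0) → VC-HIT  vc=[2]
10: 0x55 (blk 10, set 0) → L1-HIT  vc=[2]
11: 0x53 (blk 10, set 0) → L1-HIT  vc=[2]
12: 0x10 (blk 2, set 0) → VC-HIT  vc=[10]

MISSES = 2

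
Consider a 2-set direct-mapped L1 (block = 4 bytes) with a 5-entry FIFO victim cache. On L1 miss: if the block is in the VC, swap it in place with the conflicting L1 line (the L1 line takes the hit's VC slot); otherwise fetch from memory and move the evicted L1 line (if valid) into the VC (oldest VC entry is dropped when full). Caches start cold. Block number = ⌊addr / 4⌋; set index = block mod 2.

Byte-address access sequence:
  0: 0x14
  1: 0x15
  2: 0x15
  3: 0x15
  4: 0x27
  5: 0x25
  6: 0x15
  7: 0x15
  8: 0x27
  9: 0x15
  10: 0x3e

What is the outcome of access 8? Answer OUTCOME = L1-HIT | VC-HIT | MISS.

#0 0x14→b5/s1 MISS; vc=[]
#1 0x15→b5/s1 L1-HIT; vc=[]
#2 0x15→b5/s1 L1-HIT; vc=[]
#3 0x15→b5/s1 L1-HIT; vc=[]
#4 0x27→b9/s1 MISS; vc=[5]
#5 0x25→b9/s1 L1-HIT; vc=[5]
#6 0x15→b5/s1 VC-HIT; vc=[9]
#7 0x15→b5/s1 L1-HIT; vc=[9]
#8 0x27→b9/s1 VC-HIT; vc=[5]
#9 0x15→b5/s1 VC-HIT; vc=[9]
#10 0x3e→b15/s1 MISS; vc=[9,5]

OUTCOME = VC-HIT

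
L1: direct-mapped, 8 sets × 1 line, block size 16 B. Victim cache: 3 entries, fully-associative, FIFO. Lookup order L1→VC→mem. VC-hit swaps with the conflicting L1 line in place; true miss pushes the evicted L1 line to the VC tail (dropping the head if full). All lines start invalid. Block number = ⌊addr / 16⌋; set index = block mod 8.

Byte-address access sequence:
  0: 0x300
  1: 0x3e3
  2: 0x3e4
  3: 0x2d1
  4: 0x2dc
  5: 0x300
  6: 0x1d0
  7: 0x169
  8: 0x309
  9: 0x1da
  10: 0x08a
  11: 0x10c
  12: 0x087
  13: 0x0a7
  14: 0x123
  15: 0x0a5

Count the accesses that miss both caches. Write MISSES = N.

MISSES = 9

0: 0x300 (blk 48, set 0) → MISS  vc=[]
1: 0x3e3 (blk 62, set 6) → MISS  vc=[]
2: 0x3e4 (blk 62, set 6) → L1-HIT  vc=[]
3: 0x2d1 (blk 45, set 5) → MISS  vc=[]
4: 0x2dc (blk 45, set 5) → L1-HIT  vc=[]
5: 0x300 (blk 48, set 0) → L1-HIT  vc=[]
6: 0x1d0 (blk 29, set 5) → MISS  vc=[45]
7: 0x169 (blk 22, set 6) → MISS  vc=[45, 62]
8: 0x309 (blk 48, set 0) → L1-HIT  vc=[45, 62]
9: 0x1da (blk 29, set 5) → L1-HIT  vc=[45, 62]
10: 0x8a (blk 8, set 0) → MISS  vc=[45, 62, 48]
11: 0x10c (blk 16, set 0) → MISS  vc=[62, 48, 8]
12: 0x87 (blk 8, set 0) → VC-HIT  vc=[62, 48, 16]
13: 0xa7 (blk 10, set 2) → MISS  vc=[62, 48, 16]
14: 0x123 (blk 18, set 2) → MISS  vc=[48, 16, 10]
15: 0xa5 (blk 10, set 2) → VC-HIT  vc=[48, 16, 18]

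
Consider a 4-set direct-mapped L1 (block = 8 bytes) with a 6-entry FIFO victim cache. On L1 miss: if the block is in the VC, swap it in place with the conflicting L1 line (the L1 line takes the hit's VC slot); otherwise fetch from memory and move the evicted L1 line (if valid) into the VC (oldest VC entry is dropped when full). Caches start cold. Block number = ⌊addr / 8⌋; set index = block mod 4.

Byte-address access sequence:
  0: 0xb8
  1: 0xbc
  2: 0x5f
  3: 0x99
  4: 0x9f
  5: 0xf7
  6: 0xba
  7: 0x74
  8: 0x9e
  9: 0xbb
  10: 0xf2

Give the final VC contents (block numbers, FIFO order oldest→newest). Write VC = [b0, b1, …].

0: 0xb8 (blk 23, set 3) → MISS  vc=[]
1: 0xbc (blk 23, set 3) → L1-HIT  vc=[]
2: 0x5f (blk 11, set 3) → MISS  vc=[23]
3: 0x99 (blk 19, set 3) → MISS  vc=[23, 11]
4: 0x9f (blk 19, set 3) → L1-HIT  vc=[23, 11]
5: 0xf7 (blk 30, set 2) → MISS  vc=[23, 11]
6: 0xba (blk 23, set 3) → VC-HIT  vc=[19, 11]
7: 0x74 (blk 14, set 2) → MISS  vc=[19, 11, 30]
8: 0x9e (blk 19, set 3) → VC-HIT  vc=[23, 11, 30]
9: 0xbb (blk 23, set 3) → VC-HIT  vc=[19, 11, 30]
10: 0xf2 (blk 30, set 2) → VC-HIT  vc=[19, 11, 14]

VC = [19, 11, 14]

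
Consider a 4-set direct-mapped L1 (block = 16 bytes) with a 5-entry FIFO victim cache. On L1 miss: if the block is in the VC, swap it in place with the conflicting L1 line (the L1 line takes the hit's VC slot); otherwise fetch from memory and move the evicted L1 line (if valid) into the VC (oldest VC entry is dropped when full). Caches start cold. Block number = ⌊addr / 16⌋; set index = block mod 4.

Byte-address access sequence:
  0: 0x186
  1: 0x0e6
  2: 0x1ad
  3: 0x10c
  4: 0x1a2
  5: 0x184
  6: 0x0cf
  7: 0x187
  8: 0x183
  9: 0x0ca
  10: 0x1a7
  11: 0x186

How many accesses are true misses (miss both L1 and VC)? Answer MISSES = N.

0: 0x186 (blk 24, set 0) → MISS  vc=[]
1: 0xe6 (blk 14, set 2) → MISS  vc=[]
2: 0x1ad (blk 26, set 2) → MISS  vc=[14]
3: 0x10c (blk 16, set 0) → MISS  vc=[14, 24]
4: 0x1a2 (blk 26, set 2) → L1-HIT  vc=[14, 24]
5: 0x184 (blk 24, set 0) → VC-HIT  vc=[14, 16]
6: 0xcf (blk 12, set 0) → MISS  vc=[14, 16, 24]
7: 0x187 (blk 24, set 0) → VC-HIT  vc=[14, 16, 12]
8: 0x183 (blk 24, set 0) → L1-HIT  vc=[14, 16, 12]
9: 0xca (blk 12, set 0) → VC-HIT  vc=[14, 16, 24]
10: 0x1a7 (blk 26, set 2) → L1-HIT  vc=[14, 16, 24]
11: 0x186 (blk 24, set 0) → VC-HIT  vc=[14, 16, 12]

MISSES = 5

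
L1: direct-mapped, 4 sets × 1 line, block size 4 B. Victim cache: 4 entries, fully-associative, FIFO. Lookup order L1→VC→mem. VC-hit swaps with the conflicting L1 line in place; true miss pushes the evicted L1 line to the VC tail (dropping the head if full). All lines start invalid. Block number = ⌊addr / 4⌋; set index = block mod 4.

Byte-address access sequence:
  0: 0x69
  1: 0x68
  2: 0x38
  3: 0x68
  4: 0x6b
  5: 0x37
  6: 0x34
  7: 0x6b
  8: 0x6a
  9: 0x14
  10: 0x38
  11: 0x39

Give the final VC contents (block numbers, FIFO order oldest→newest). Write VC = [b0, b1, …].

VC = [26, 13]

0: 0x69 (blk 26, set 2) → MISS  vc=[]
1: 0x68 (blk 26, set 2) → L1-HIT  vc=[]
2: 0x38 (blk 14, set 2) → MISS  vc=[26]
3: 0x68 (blk 26, set 2) → VC-HIT  vc=[14]
4: 0x6b (blk 26, set 2) → L1-HIT  vc=[14]
5: 0x37 (blk 13, set 1) → MISS  vc=[14]
6: 0x34 (blk 13, set 1) → L1-HIT  vc=[14]
7: 0x6b (blk 26, set 2) → L1-HIT  vc=[14]
8: 0x6a (blk 26, set 2) → L1-HIT  vc=[14]
9: 0x14 (blk 5, set 1) → MISS  vc=[14, 13]
10: 0x38 (blk 14, set 2) → VC-HIT  vc=[26, 13]
11: 0x39 (blk 14, set 2) → L1-HIT  vc=[26, 13]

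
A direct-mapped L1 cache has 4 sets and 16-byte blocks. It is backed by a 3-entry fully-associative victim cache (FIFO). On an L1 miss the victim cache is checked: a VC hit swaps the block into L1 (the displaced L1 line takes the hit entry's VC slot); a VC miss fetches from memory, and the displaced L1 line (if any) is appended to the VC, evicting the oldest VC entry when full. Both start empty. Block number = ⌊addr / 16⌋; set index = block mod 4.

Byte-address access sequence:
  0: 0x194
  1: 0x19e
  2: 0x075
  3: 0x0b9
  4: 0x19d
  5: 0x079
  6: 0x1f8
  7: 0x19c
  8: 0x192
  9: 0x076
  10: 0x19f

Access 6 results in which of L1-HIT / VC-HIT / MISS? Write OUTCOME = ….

OUTCOME = MISS

  [0] addr=0x194 blk=25 s=1: MISS | VC []
  [1] addr=0x19e blk=25 s=1: L1-HIT | VC []
  [2] addr=0x75 blk=7 s=3: MISS | VC []
  [3] addr=0xb9 blk=11 s=3: MISS | VC [7]
  [4] addr=0x19d blk=25 s=1: L1-HIT | VC [7]
  [5] addr=0x79 blk=7 s=3: VC-HIT | VC [11]
  [6] addr=0x1f8 blk=31 s=3: MISS | VC [11, 7]
  [7] addr=0x19c blk=25 s=1: L1-HIT | VC [11, 7]
  [8] addr=0x192 blk=25 s=1: L1-HIT | VC [11, 7]
  [9] addr=0x76 blk=7 s=3: VC-HIT | VC [11, 31]
  [10] addr=0x19f blk=25 s=1: L1-HIT | VC [11, 31]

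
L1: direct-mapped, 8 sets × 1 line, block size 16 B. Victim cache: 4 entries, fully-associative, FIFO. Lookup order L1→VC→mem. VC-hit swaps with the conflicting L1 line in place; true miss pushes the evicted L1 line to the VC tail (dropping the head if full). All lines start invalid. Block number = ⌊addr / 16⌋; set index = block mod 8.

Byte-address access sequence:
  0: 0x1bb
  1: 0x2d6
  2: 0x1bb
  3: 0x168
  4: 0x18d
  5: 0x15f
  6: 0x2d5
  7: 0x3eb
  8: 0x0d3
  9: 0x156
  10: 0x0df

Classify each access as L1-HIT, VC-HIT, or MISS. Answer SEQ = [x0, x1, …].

SEQ = [MISS, MISS, L1-HIT, MISS, MISS, MISS, VC-HIT, MISS, MISS, VC-HIT, VC-HIT]

0: 0x1bb (blk 27, set 3) → MISS  vc=[]
1: 0x2d6 (blk 45, set 5) → MISS  vc=[]
2: 0x1bb (blk 27, set 3) → L1-HIT  vc=[]
3: 0x168 (blk 22, set 6) → MISS  vc=[]
4: 0x18d (blk 24, set 0) → MISS  vc=[]
5: 0x15f (blk 21, set 5) → MISS  vc=[45]
6: 0x2d5 (blk 45, set 5) → VC-HIT  vc=[21]
7: 0x3eb (blk 62, set 6) → MISS  vc=[21, 22]
8: 0xd3 (blk 13, set 5) → MISS  vc=[21, 22, 45]
9: 0x156 (blk 21, set 5) → VC-HIT  vc=[13, 22, 45]
10: 0xdf (blk 13, set 5) → VC-HIT  vc=[21, 22, 45]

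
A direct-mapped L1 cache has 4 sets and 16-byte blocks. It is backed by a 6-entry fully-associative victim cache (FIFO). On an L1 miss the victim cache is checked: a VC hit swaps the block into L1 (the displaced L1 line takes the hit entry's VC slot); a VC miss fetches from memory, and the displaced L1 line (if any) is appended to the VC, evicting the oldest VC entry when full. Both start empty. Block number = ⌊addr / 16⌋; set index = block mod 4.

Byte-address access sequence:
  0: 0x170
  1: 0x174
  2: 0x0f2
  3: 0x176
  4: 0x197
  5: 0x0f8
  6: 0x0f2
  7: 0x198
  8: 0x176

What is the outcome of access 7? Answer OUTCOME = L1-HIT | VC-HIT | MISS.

  [0] addr=0x170 blk=23 s=3: MISS | VC []
  [1] addr=0x174 blk=23 s=3: L1-HIT | VC []
  [2] addr=0xf2 blk=15 s=3: MISS | VC [23]
  [3] addr=0x176 blk=23 s=3: VC-HIT | VC [15]
  [4] addr=0x197 blk=25 s=1: MISS | VC [15]
  [5] addr=0xf8 blk=15 s=3: VC-HIT | VC [23]
  [6] addr=0xf2 blk=15 s=3: L1-HIT | VC [23]
  [7] addr=0x198 blk=25 s=1: L1-HIT | VC [23]
  [8] addr=0x176 blk=23 s=3: VC-HIT | VC [15]

OUTCOME = L1-HIT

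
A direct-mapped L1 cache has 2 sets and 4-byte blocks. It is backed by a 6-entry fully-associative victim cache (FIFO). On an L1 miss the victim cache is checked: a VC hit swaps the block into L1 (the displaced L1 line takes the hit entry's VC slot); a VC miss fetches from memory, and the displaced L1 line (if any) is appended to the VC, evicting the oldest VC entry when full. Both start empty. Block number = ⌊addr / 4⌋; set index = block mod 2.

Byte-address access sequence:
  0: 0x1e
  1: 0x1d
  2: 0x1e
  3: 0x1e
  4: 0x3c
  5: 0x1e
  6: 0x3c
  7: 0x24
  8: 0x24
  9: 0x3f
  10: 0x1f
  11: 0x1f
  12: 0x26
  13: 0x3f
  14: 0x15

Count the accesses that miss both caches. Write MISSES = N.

#0 0x1e→b7/s1 MISS; vc=[]
#1 0x1d→b7/s1 L1-HIT; vc=[]
#2 0x1e→b7/s1 L1-HIT; vc=[]
#3 0x1e→b7/s1 L1-HIT; vc=[]
#4 0x3c→b15/s1 MISS; vc=[7]
#5 0x1e→b7/s1 VC-HIT; vc=[15]
#6 0x3c→b15/s1 VC-HIT; vc=[7]
#7 0x24→b9/s1 MISS; vc=[7,15]
#8 0x24→b9/s1 L1-HIT; vc=[7,15]
#9 0x3f→b15/s1 VC-HIT; vc=[7,9]
#10 0x1f→b7/s1 VC-HIT; vc=[15,9]
#11 0x1f→b7/s1 L1-HIT; vc=[15,9]
#12 0x26→b9/s1 VC-HIT; vc=[15,7]
#13 0x3f→b15/s1 VC-HIT; vc=[9,7]
#14 0x15→b5/s1 MISS; vc=[9,7,15]

MISSES = 4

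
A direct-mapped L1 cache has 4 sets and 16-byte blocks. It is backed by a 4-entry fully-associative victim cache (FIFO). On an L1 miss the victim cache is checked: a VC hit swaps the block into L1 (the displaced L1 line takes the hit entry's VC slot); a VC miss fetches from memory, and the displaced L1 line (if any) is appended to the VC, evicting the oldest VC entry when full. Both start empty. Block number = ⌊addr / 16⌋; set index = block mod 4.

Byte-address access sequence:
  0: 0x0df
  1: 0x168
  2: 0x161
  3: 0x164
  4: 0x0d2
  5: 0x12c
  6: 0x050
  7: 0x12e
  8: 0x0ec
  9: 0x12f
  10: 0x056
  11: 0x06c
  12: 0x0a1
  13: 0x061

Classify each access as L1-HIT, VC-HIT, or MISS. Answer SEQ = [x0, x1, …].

SEQ = [MISS, MISS, L1-HIT, L1-HIT, L1-HIT, MISS, MISS, L1-HIT, MISS, VC-HIT, L1-HIT, MISS, MISS, VC-HIT]

#0 0xdf→b13/s1 MISS; vc=[]
#1 0x168→b22/s2 MISS; vc=[]
#2 0x161→b22/s2 L1-HIT; vc=[]
#3 0x164→b22/s2 L1-HIT; vc=[]
#4 0xd2→b13/s1 L1-HIT; vc=[]
#5 0x12c→b18/s2 MISS; vc=[22]
#6 0x50→b5/s1 MISS; vc=[22,13]
#7 0x12e→b18/s2 L1-HIT; vc=[22,13]
#8 0xec→b14/s2 MISS; vc=[22,13,18]
#9 0x12f→b18/s2 VC-HIT; vc=[22,13,14]
#10 0x56→b5/s1 L1-HIT; vc=[22,13,14]
#11 0x6c→b6/s2 MISS; vc=[22,13,14,18]
#12 0xa1→b10/s2 MISS; vc=[13,14,18,6]
#13 0x61→b6/s2 VC-HIT; vc=[13,14,18,10]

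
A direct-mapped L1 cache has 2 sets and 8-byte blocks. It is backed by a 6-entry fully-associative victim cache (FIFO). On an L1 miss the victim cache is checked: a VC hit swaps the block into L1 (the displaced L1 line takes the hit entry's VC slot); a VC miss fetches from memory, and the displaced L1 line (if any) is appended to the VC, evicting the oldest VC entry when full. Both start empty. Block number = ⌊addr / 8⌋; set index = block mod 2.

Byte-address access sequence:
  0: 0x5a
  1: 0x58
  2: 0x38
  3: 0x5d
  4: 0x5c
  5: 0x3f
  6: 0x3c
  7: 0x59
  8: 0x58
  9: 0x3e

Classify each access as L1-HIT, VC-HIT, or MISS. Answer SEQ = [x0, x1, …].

#0 0x5a→b11/s1 MISS; vc=[]
#1 0x58→b11/s1 L1-HIT; vc=[]
#2 0x38→b7/s1 MISS; vc=[11]
#3 0x5d→b11/s1 VC-HIT; vc=[7]
#4 0x5c→b11/s1 L1-HIT; vc=[7]
#5 0x3f→b7/s1 VC-HIT; vc=[11]
#6 0x3c→b7/s1 L1-HIT; vc=[11]
#7 0x59→b11/s1 VC-HIT; vc=[7]
#8 0x58→b11/s1 L1-HIT; vc=[7]
#9 0x3e→b7/s1 VC-HIT; vc=[11]

SEQ = [MISS, L1-HIT, MISS, VC-HIT, L1-HIT, VC-HIT, L1-HIT, VC-HIT, L1-HIT, VC-HIT]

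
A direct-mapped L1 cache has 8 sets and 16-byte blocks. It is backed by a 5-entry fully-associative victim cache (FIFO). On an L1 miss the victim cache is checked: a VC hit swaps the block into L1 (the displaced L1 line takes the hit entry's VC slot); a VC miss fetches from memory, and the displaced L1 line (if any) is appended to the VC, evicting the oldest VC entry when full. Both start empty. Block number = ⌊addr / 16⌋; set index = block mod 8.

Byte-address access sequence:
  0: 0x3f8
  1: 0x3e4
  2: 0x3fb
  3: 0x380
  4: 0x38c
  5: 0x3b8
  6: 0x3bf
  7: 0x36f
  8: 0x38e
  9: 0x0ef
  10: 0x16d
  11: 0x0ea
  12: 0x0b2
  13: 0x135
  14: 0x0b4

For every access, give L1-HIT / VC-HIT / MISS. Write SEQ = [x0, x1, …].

0: 0x3f8 (blk 63, set 7) → MISS  vc=[]
1: 0x3e4 (blk 62, set 6) → MISS  vc=[]
2: 0x3fb (blk 63, set 7) → L1-HIT  vc=[]
3: 0x380 (blk 56, set 0) → MISS  vc=[]
4: 0x38c (blk 56, set 0) → L1-HIT  vc=[]
5: 0x3b8 (blk 59, set 3) → MISS  vc=[]
6: 0x3bf (blk 59, set 3) → L1-HIT  vc=[]
7: 0x36f (blk 54, set 6) → MISS  vc=[62]
8: 0x38e (blk 56, set 0) → L1-HIT  vc=[62]
9: 0xef (blk 14, set 6) → MISS  vc=[62, 54]
10: 0x16d (blk 22, set 6) → MISS  vc=[62, 54, 14]
11: 0xea (blk 14, set 6) → VC-HIT  vc=[62, 54, 22]
12: 0xb2 (blk 11, set 3) → MISS  vc=[62, 54, 22, 59]
13: 0x135 (blk 19, set 3) → MISS  vc=[62, 54, 22, 59, 11]
14: 0xb4 (blk 11, set 3) → VC-HIT  vc=[62, 54, 22, 59, 19]

SEQ = [MISS, MISS, L1-HIT, MISS, L1-HIT, MISS, L1-HIT, MISS, L1-HIT, MISS, MISS, VC-HIT, MISS, MISS, VC-HIT]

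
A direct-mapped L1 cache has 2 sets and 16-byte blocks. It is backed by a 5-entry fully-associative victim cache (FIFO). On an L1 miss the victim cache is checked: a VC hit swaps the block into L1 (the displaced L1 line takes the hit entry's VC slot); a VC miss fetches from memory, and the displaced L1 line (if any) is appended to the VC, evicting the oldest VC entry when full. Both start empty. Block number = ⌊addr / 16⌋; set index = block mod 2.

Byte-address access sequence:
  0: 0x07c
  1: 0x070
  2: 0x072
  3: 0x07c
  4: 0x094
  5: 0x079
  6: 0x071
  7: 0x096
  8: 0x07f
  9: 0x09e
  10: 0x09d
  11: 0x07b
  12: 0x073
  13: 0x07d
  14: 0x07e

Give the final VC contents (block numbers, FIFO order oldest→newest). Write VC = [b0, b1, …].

VC = [9]

  [0] addr=0x7c blk=7 s=1: MISS | VC []
  [1] addr=0x70 blk=7 s=1: L1-HIT | VC []
  [2] addr=0x72 blk=7 s=1: L1-HIT | VC []
  [3] addr=0x7c blk=7 s=1: L1-HIT | VC []
  [4] addr=0x94 blk=9 s=1: MISS | VC [7]
  [5] addr=0x79 blk=7 s=1: VC-HIT | VC [9]
  [6] addr=0x71 blk=7 s=1: L1-HIT | VC [9]
  [7] addr=0x96 blk=9 s=1: VC-HIT | VC [7]
  [8] addr=0x7f blk=7 s=1: VC-HIT | VC [9]
  [9] addr=0x9e blk=9 s=1: VC-HIT | VC [7]
  [10] addr=0x9d blk=9 s=1: L1-HIT | VC [7]
  [11] addr=0x7b blk=7 s=1: VC-HIT | VC [9]
  [12] addr=0x73 blk=7 s=1: L1-HIT | VC [9]
  [13] addr=0x7d blk=7 s=1: L1-HIT | VC [9]
  [14] addr=0x7e blk=7 s=1: L1-HIT | VC [9]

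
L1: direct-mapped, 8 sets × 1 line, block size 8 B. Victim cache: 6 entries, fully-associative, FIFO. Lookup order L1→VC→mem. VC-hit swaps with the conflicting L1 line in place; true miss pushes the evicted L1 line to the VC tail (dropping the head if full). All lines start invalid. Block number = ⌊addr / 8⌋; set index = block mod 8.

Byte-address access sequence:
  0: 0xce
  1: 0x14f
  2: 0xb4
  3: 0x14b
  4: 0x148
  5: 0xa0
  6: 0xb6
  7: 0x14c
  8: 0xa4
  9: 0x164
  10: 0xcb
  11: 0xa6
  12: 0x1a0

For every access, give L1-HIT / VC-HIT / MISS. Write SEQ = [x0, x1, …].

SEQ = [MISS, MISS, MISS, L1-HIT, L1-HIT, MISS, L1-HIT, L1-HIT, L1-HIT, MISS, VC-HIT, VC-HIT, MISS]

#0 0xce→b25/s1 MISS; vc=[]
#1 0x14f→b41/s1 MISS; vc=[25]
#2 0xb4→b22/s6 MISS; vc=[25]
#3 0x14b→b41/s1 L1-HIT; vc=[25]
#4 0x148→b41/s1 L1-HIT; vc=[25]
#5 0xa0→b20/s4 MISS; vc=[25]
#6 0xb6→b22/s6 L1-HIT; vc=[25]
#7 0x14c→b41/s1 L1-HIT; vc=[25]
#8 0xa4→b20/s4 L1-HIT; vc=[25]
#9 0x164→b44/s4 MISS; vc=[25,20]
#10 0xcb→b25/s1 VC-HIT; vc=[41,20]
#11 0xa6→b20/s4 VC-HIT; vc=[41,44]
#12 0x1a0→b52/s4 MISS; vc=[41,44,20]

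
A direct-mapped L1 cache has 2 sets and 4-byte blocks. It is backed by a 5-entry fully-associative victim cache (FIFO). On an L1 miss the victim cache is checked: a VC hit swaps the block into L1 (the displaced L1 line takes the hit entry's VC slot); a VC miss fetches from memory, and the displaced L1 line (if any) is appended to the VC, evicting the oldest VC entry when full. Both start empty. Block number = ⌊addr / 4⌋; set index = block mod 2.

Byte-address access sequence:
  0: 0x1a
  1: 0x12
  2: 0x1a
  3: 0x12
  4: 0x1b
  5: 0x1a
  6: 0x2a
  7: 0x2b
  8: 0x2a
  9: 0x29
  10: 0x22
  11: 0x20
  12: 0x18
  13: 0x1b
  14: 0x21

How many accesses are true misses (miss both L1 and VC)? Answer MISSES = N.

  [0] addr=0x1a blk=6 s=0: MISS | VC []
  [1] addr=0x12 blk=4 s=0: MISS | VC [6]
  [2] addr=0x1a blk=6 s=0: VC-HIT | VC [4]
  [3] addr=0x12 blk=4 s=0: VC-HIT | VC [6]
  [4] addr=0x1b blk=6 s=0: VC-HIT | VC [4]
  [5] addr=0x1a blk=6 s=0: L1-HIT | VC [4]
  [6] addr=0x2a blk=10 s=0: MISS | VC [4, 6]
  [7] addr=0x2b blk=10 s=0: L1-HIT | VC [4, 6]
  [8] addr=0x2a blk=10 s=0: L1-HIT | VC [4, 6]
  [9] addr=0x29 blk=10 s=0: L1-HIT | VC [4, 6]
  [10] addr=0x22 blk=8 s=0: MISS | VC [4, 6, 10]
  [11] addr=0x20 blk=8 s=0: L1-HIT | VC [4, 6, 10]
  [12] addr=0x18 blk=6 s=0: VC-HIT | VC [4, 8, 10]
  [13] addr=0x1b blk=6 s=0: L1-HIT | VC [4, 8, 10]
  [14] addr=0x21 blk=8 s=0: VC-HIT | VC [4, 6, 10]

MISSES = 4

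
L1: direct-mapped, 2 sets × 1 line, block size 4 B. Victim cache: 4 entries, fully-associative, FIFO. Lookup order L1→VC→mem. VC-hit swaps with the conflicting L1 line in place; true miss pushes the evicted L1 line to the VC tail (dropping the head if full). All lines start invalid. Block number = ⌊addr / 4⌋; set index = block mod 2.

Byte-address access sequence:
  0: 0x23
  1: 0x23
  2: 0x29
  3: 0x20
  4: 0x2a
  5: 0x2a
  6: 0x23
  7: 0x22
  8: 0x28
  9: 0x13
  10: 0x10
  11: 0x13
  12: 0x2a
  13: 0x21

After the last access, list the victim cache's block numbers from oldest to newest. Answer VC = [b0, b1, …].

VC = [10, 4]

#0 0x23→b8/s0 MISS; vc=[]
#1 0x23→b8/s0 L1-HIT; vc=[]
#2 0x29→b10/s0 MISS; vc=[8]
#3 0x20→b8/s0 VC-HIT; vc=[10]
#4 0x2a→b10/s0 VC-HIT; vc=[8]
#5 0x2a→b10/s0 L1-HIT; vc=[8]
#6 0x23→b8/s0 VC-HIT; vc=[10]
#7 0x22→b8/s0 L1-HIT; vc=[10]
#8 0x28→b10/s0 VC-HIT; vc=[8]
#9 0x13→b4/s0 MISS; vc=[8,10]
#10 0x10→b4/s0 L1-HIT; vc=[8,10]
#11 0x13→b4/s0 L1-HIT; vc=[8,10]
#12 0x2a→b10/s0 VC-HIT; vc=[8,4]
#13 0x21→b8/s0 VC-HIT; vc=[10,4]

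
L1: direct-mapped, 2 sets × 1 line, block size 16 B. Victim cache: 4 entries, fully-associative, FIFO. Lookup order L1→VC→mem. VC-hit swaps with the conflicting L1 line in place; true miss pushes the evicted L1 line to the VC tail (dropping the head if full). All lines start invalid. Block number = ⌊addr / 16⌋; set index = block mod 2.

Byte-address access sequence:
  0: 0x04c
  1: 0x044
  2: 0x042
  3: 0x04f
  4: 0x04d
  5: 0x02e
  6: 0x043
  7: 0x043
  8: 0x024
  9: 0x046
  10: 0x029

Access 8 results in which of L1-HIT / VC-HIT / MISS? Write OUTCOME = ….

0: 0x4c (blk 4, set 0) → MISS  vc=[]
1: 0x44 (blk 4, set 0) → L1-HIT  vc=[]
2: 0x42 (blk 4, set 0) → L1-HIT  vc=[]
3: 0x4f (blk 4, set 0) → L1-HIT  vc=[]
4: 0x4d (blk 4, set 0) → L1-HIT  vc=[]
5: 0x2e (blk 2, set 0) → MISS  vc=[4]
6: 0x43 (blk 4, set 0) → VC-HIT  vc=[2]
7: 0x43 (blk 4, set 0) → L1-HIT  vc=[2]
8: 0x24 (blk 2, set 0) → VC-HIT  vc=[4]
9: 0x46 (blk 4, set 0) → VC-HIT  vc=[2]
10: 0x29 (blk 2, set 0) → VC-HIT  vc=[4]

OUTCOME = VC-HIT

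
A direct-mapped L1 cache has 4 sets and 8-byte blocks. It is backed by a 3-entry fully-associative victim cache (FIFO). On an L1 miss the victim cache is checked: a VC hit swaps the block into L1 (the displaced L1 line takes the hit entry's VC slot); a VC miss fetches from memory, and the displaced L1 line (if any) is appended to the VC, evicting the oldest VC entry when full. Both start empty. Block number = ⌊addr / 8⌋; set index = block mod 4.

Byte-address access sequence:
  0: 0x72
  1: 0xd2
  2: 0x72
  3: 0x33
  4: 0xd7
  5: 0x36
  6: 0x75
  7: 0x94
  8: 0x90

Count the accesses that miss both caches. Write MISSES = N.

  [0] addr=0x72 blk=14 s=2: MISS | VC []
  [1] addr=0xd2 blk=26 s=2: MISS | VC [14]
  [2] addr=0x72 blk=14 s=2: VC-HIT | VC [26]
  [3] addr=0x33 blk=6 s=2: MISS | VC [26, 14]
  [4] addr=0xd7 blk=26 s=2: VC-HIT | VC [6, 14]
  [5] addr=0x36 blk=6 s=2: VC-HIT | VC [26, 14]
  [6] addr=0x75 blk=14 s=2: VC-HIT | VC [26, 6]
  [7] addr=0x94 blk=18 s=2: MISS | VC [26, 6, 14]
  [8] addr=0x90 blk=18 s=2: L1-HIT | VC [26, 6, 14]

MISSES = 4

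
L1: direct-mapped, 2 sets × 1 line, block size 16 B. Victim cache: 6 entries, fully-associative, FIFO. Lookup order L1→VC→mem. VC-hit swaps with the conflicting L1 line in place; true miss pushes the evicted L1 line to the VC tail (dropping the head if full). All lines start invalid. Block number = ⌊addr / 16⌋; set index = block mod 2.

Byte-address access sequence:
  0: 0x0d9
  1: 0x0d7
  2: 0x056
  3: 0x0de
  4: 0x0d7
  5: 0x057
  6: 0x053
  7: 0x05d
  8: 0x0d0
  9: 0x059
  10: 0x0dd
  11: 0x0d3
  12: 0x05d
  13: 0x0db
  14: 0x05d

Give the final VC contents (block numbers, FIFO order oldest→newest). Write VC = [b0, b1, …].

0: 0xd9 (blk 13, set 1) → MISS  vc=[]
1: 0xd7 (blk 13, set 1) → L1-HIT  vc=[]
2: 0x56 (blk 5, set 1) → MISS  vc=[13]
3: 0xde (blk 13, set 1) → VC-HIT  vc=[5]
4: 0xd7 (blk 13, set 1) → L1-HIT  vc=[5]
5: 0x57 (blk 5, set 1) → VC-HIT  vc=[13]
6: 0x53 (blk 5, set 1) → L1-HIT  vc=[13]
7: 0x5d (blk 5, set 1) → L1-HIT  vc=[13]
8: 0xd0 (blk 13, set 1) → VC-HIT  vc=[5]
9: 0x59 (blk 5, set 1) → VC-HIT  vc=[13]
10: 0xdd (blk 13, set 1) → VC-HIT  vc=[5]
11: 0xd3 (blk 13, set 1) → L1-HIT  vc=[5]
12: 0x5d (blk 5, set 1) → VC-HIT  vc=[13]
13: 0xdb (blk 13, set 1) → VC-HIT  vc=[5]
14: 0x5d (blk 5, set 1) → VC-HIT  vc=[13]

VC = [13]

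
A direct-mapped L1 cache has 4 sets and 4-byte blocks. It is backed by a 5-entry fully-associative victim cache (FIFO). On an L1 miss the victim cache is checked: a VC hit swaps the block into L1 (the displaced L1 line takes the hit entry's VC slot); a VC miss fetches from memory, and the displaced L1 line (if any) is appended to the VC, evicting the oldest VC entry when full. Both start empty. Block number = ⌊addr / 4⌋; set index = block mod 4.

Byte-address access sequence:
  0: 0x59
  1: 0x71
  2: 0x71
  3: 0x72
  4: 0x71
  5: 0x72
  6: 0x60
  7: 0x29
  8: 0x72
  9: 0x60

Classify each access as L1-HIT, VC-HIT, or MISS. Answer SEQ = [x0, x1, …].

  [0] addr=0x59 blk=22 s=2: MISS | VC []
  [1] addr=0x71 blk=28 s=0: MISS | VC []
  [2] addr=0x71 blk=28 s=0: L1-HIT | VC []
  [3] addr=0x72 blk=28 s=0: L1-HIT | VC []
  [4] addr=0x71 blk=28 s=0: L1-HIT | VC []
  [5] addr=0x72 blk=28 s=0: L1-HIT | VC []
  [6] addr=0x60 blk=24 s=0: MISS | VC [28]
  [7] addr=0x29 blk=10 s=2: MISS | VC [28, 22]
  [8] addr=0x72 blk=28 s=0: VC-HIT | VC [24, 22]
  [9] addr=0x60 blk=24 s=0: VC-HIT | VC [28, 22]

SEQ = [MISS, MISS, L1-HIT, L1-HIT, L1-HIT, L1-HIT, MISS, MISS, VC-HIT, VC-HIT]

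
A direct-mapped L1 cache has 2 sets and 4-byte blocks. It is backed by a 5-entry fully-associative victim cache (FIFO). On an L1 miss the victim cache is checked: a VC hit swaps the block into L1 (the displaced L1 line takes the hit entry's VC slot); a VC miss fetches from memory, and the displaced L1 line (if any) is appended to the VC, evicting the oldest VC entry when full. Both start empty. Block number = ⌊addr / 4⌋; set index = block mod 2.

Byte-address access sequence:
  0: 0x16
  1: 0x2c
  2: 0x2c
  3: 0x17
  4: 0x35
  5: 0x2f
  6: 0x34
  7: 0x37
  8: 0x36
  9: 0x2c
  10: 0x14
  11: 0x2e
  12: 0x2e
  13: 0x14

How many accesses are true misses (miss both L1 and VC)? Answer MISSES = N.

  [0] addr=0x16 blk=5 s=1: MISS | VC []
  [1] addr=0x2c blk=11 s=1: MISS | VC [5]
  [2] addr=0x2c blk=11 s=1: L1-HIT | VC [5]
  [3] addr=0x17 blk=5 s=1: VC-HIT | VC [11]
  [4] addr=0x35 blk=13 s=1: MISS | VC [11, 5]
  [5] addr=0x2f blk=11 s=1: VC-HIT | VC [13, 5]
  [6] addr=0x34 blk=13 s=1: VC-HIT | VC [11, 5]
  [7] addr=0x37 blk=13 s=1: L1-HIT | VC [11, 5]
  [8] addr=0x36 blk=13 s=1: L1-HIT | VC [11, 5]
  [9] addr=0x2c blk=11 s=1: VC-HIT | VC [13, 5]
  [10] addr=0x14 blk=5 s=1: VC-HIT | VC [13, 11]
  [11] addr=0x2e blk=11 s=1: VC-HIT | VC [13, 5]
  [12] addr=0x2e blk=11 s=1: L1-HIT | VC [13, 5]
  [13] addr=0x14 blk=5 s=1: VC-HIT | VC [13, 11]

MISSES = 3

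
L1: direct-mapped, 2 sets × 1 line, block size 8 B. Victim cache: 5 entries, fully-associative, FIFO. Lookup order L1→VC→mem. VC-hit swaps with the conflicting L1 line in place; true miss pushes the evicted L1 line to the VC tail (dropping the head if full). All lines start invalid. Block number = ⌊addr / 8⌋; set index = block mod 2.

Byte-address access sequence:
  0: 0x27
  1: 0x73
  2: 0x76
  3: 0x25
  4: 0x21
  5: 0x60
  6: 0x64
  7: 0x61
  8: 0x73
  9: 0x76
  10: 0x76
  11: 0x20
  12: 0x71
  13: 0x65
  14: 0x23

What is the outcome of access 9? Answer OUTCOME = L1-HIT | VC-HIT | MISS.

0: 0x27 (blk 4, set 0) → MISS  vc=[]
1: 0x73 (blk 14, set 0) → MISS  vc=[4]
2: 0x76 (blk 14, set 0) → L1-HIT  vc=[4]
3: 0x25 (blk 4, set 0) → VC-HIT  vc=[14]
4: 0x21 (blk 4, set 0) → L1-HIT  vc=[14]
5: 0x60 (blk 12, set 0) → MISS  vc=[14, 4]
6: 0x64 (blk 12, set 0) → L1-HIT  vc=[14, 4]
7: 0x61 (blk 12, set 0) → L1-HIT  vc=[14, 4]
8: 0x73 (blk 14, set 0) → VC-HIT  vc=[12, 4]
9: 0x76 (blk 14, set 0) → L1-HIT  vc=[12, 4]
10: 0x76 (blk 14, set 0) → L1-HIT  vc=[12, 4]
11: 0x20 (blk 4, set 0) → VC-HIT  vc=[12, 14]
12: 0x71 (blk 14, set 0) → VC-HIT  vc=[12, 4]
13: 0x65 (blk 12, set 0) → VC-HIT  vc=[14, 4]
14: 0x23 (blk 4, set 0) → VC-HIT  vc=[14, 12]

OUTCOME = L1-HIT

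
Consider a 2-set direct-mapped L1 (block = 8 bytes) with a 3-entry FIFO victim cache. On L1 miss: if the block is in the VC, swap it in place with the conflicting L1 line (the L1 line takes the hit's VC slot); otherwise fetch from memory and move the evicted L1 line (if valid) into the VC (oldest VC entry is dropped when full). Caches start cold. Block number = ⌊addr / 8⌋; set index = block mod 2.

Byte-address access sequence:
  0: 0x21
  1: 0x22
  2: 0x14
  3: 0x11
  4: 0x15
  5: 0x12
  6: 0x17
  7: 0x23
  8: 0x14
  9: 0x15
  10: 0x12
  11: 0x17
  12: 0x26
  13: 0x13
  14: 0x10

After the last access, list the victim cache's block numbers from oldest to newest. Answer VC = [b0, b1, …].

  [0] addr=0x21 blk=4 s=0: MISS | VC []
  [1] addr=0x22 blk=4 s=0: L1-HIT | VC []
  [2] addr=0x14 blk=2 s=0: MISS | VC [4]
  [3] addr=0x11 blk=2 s=0: L1-HIT | VC [4]
  [4] addr=0x15 blk=2 s=0: L1-HIT | VC [4]
  [5] addr=0x12 blk=2 s=0: L1-HIT | VC [4]
  [6] addr=0x17 blk=2 s=0: L1-HIT | VC [4]
  [7] addr=0x23 blk=4 s=0: VC-HIT | VC [2]
  [8] addr=0x14 blk=2 s=0: VC-HIT | VC [4]
  [9] addr=0x15 blk=2 s=0: L1-HIT | VC [4]
  [10] addr=0x12 blk=2 s=0: L1-HIT | VC [4]
  [11] addr=0x17 blk=2 s=0: L1-HIT | VC [4]
  [12] addr=0x26 blk=4 s=0: VC-HIT | VC [2]
  [13] addr=0x13 blk=2 s=0: VC-HIT | VC [4]
  [14] addr=0x10 blk=2 s=0: L1-HIT | VC [4]

VC = [4]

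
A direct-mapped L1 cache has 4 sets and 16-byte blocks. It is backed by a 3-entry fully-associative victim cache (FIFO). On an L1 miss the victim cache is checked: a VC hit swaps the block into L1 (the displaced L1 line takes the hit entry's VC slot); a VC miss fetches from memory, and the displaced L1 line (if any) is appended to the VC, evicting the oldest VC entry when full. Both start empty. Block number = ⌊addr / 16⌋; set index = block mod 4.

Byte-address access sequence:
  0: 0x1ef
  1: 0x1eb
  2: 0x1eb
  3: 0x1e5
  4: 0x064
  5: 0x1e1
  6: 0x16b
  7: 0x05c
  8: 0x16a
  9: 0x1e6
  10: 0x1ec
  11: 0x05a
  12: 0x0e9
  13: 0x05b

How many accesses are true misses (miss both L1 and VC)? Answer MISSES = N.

0: 0x1ef (blk 30, set 2) → MISS  vc=[]
1: 0x1eb (blk 30, set 2) → L1-HIT  vc=[]
2: 0x1eb (blk 30, set 2) → L1-HIT  vc=[]
3: 0x1e5 (blk 30, set 2) → L1-HIT  vc=[]
4: 0x64 (blk 6, set 2) → MISS  vc=[30]
5: 0x1e1 (blk 30, set 2) → VC-HIT  vc=[6]
6: 0x16b (blk 22, set 2) → MISS  vc=[6, 30]
7: 0x5c (blk 5, set 1) → MISS  vc=[6, 30]
8: 0x16a (blk 22, set 2) → L1-HIT  vc=[6, 30]
9: 0x1e6 (blk 30, set 2) → VC-HIT  vc=[6, 22]
10: 0x1ec (blk 30, set 2) → L1-HIT  vc=[6, 22]
11: 0x5a (blk 5, set 1) → L1-HIT  vc=[6, 22]
12: 0xe9 (blk 14, set 2) → MISS  vc=[6, 22, 30]
13: 0x5b (blk 5, set 1) → L1-HIT  vc=[6, 22, 30]

MISSES = 5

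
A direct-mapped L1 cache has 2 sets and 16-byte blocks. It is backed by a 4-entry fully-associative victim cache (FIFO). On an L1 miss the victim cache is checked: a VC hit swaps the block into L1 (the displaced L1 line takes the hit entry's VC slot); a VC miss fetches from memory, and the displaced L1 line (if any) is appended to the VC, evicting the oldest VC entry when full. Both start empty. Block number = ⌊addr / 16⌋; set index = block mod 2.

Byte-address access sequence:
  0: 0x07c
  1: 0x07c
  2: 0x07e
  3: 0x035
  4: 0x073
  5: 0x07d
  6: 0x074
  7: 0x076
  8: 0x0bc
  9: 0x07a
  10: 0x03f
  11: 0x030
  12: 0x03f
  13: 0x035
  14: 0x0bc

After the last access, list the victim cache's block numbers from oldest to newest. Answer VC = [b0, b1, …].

0: 0x7c (blk 7, set 1) → MISS  vc=[]
1: 0x7c (blk 7, set 1) → L1-HIT  vc=[]
2: 0x7e (blk 7, set 1) → L1-HIT  vc=[]
3: 0x35 (blk 3, set 1) → MISS  vc=[7]
4: 0x73 (blk 7, set 1) → VC-HIT  vc=[3]
5: 0x7d (blk 7, set 1) → L1-HIT  vc=[3]
6: 0x74 (blk 7, set 1) → L1-HIT  vc=[3]
7: 0x76 (blk 7, set 1) → L1-HIT  vc=[3]
8: 0xbc (blk 11, set 1) → MISS  vc=[3, 7]
9: 0x7a (blk 7, set 1) → VC-HIT  vc=[3, 11]
10: 0x3f (blk 3, set 1) → VC-HIT  vc=[7, 11]
11: 0x30 (blk 3, set 1) → L1-HIT  vc=[7, 11]
12: 0x3f (blk 3, set 1) → L1-HIT  vc=[7, 11]
13: 0x35 (blk 3, set 1) → L1-HIT  vc=[7, 11]
14: 0xbc (blk 11, set 1) → VC-HIT  vc=[7, 3]

VC = [7, 3]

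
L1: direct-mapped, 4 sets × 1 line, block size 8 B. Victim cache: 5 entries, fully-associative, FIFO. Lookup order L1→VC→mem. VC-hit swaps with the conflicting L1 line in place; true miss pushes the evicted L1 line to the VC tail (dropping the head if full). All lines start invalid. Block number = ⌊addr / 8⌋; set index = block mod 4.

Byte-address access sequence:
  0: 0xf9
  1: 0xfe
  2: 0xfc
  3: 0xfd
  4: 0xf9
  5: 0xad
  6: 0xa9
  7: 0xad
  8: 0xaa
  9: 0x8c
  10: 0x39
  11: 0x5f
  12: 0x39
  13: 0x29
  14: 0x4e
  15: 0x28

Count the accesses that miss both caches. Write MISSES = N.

0: 0xf9 (blk 31, set 3) → MISS  vc=[]
1: 0xfe (blk 31, set 3) → L1-HIT  vc=[]
2: 0xfc (blk 31, set 3) → L1-HIT  vc=[]
3: 0xfd (blk 31, set 3) → L1-HIT  vc=[]
4: 0xf9 (blk 31, set 3) → L1-HIT  vc=[]
5: 0xad (blk 21, set 1) → MISS  vc=[]
6: 0xa9 (blk 21, set 1) → L1-HIT  vc=[]
7: 0xad (blk 21, set 1) → L1-HIT  vc=[]
8: 0xaa (blk 21, set 1) → L1-HIT  vc=[]
9: 0x8c (blk 17, set 1) → MISS  vc=[21]
10: 0x39 (blk 7, set 3) → MISS  vc=[21, 31]
11: 0x5f (blk 11, set 3) → MISS  vc=[21, 31, 7]
12: 0x39 (blk 7, set 3) → VC-HIT  vc=[21, 31, 11]
13: 0x29 (blk 5, set 1) → MISS  vc=[21, 31, 11, 17]
14: 0x4e (blk 9, set 1) → MISS  vc=[21, 31, 11, 17, 5]
15: 0x28 (blk 5, set 1) → VC-HIT  vc=[21, 31, 11, 17, 9]

MISSES = 7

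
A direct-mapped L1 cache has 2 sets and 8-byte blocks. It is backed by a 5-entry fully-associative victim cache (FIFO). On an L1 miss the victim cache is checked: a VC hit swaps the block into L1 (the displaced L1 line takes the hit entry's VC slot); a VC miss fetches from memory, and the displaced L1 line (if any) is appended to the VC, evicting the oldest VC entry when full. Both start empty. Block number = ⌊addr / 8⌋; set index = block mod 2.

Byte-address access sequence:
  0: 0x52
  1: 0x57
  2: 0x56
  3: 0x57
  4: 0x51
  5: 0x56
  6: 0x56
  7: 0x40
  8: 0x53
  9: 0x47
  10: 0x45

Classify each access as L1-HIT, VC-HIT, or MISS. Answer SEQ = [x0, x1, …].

0: 0x52 (blk 10, set 0) → MISS  vc=[]
1: 0x57 (blk 10, set 0) → L1-HIT  vc=[]
2: 0x56 (blk 10, set 0) → L1-HIT  vc=[]
3: 0x57 (blk 10, set 0) → L1-HIT  vc=[]
4: 0x51 (blk 10, set 0) → L1-HIT  vc=[]
5: 0x56 (blk 10, set 0) → L1-HIT  vc=[]
6: 0x56 (blk 10, set 0) → L1-HIT  vc=[]
7: 0x40 (blk 8, set 0) → MISS  vc=[10]
8: 0x53 (blk 10, set 0) → VC-HIT  vc=[8]
9: 0x47 (blk 8, set 0) → VC-HIT  vc=[10]
10: 0x45 (blk 8, set 0) → L1-HIT  vc=[10]

SEQ = [MISS, L1-HIT, L1-HIT, L1-HIT, L1-HIT, L1-HIT, L1-HIT, MISS, VC-HIT, VC-HIT, L1-HIT]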